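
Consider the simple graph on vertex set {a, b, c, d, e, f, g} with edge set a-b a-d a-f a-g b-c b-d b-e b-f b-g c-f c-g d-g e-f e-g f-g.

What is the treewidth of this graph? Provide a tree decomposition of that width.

Treewidth 3.
One optimal decomposition is:
Bags: B1 = {a, b, f, g}  B2 = {a, b, d, g}  B3 = {b, e, f, g}  B4 = {b, c, f, g}
Tree: B1–B2, B1–B3, B3–B4

Each bag holds 4 vertices, so the decomposition has width 3, which upper-bounds the treewidth. Conversely, {a, b, d, g} is a clique of size 4, and the vertices of any clique must share a bag in every tree decomposition; so some bag has ≥ 4 vertices and tw(G) ≥ 3. The upper and lower bounds meet at 3, so that is the treewidth.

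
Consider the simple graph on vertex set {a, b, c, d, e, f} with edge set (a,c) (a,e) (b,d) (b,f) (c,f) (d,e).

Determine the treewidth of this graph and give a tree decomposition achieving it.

Treewidth 2.
Bags: B1 = {b, d, e}  B2 = {a, b, e}  B3 = {a, b, c}  B4 = {b, c, f}
Tree: B1–B2, B2–B3, B3–B4

The largest bag has 3 vertices, giving width 2; this decomposition certifies tw(G) ≤ 2. For the lower bound, G contains the cycle b–d–e–a–c–f–b, so G is not a forest; only forests have treewidth ≤ 1, hence tw(G) ≥ 2. Hence tw(G) = 2 exactly.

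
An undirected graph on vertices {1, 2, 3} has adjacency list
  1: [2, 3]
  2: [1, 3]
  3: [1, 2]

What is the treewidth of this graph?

A width-2 tree decomposition is:
Bags: B1 = {1, 2, 3}
Tree: (single bag)
A single bag containing all 3 vertices is trivially a valid decomposition of width 2. On the other hand G contains the 3-clique {1, 2, 3}. A clique must lie in a single bag of any decomposition, so no decomposition can have width below 2. Therefore the treewidth is 2.

2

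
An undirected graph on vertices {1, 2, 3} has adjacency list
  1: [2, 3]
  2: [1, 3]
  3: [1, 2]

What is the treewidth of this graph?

2

A width-2 tree decomposition is:
Bags: B1 = {1, 2, 3}
Tree: (single bag)
A single bag containing all 3 vertices is trivially a valid decomposition of width 2. For the lower bound, the 3 vertices {1, 2, 3} are pairwise adjacent, and any tree decomposition puts a clique entirely inside one bag — forcing width ≥ 2. Combining the bounds, tw(G) = 2.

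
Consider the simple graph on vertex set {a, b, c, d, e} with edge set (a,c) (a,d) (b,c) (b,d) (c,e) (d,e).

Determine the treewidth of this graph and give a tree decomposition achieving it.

Every bag has size at most 3, so the width is 3 − 1 = 2 and tw(G) ≤ 2. Since d–a–c–e–d is a cycle in G, G is not acyclic. Forests are exactly the graphs of treewidth ≤ 1, so tw(G) ≥ 2. The upper and lower bounds meet at 2, so that is the treewidth.

Treewidth 2.
One such decomposition:
Bags: B1 = {a, c, d}  B2 = {c, d, e}  B3 = {b, c, d}
Tree: B1–B2, B2–B3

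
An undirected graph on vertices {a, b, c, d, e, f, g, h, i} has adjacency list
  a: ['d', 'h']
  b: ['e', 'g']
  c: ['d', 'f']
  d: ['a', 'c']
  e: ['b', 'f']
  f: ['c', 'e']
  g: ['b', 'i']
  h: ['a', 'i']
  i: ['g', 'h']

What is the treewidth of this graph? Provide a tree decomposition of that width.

Each bag holds 3 vertices, so the decomposition has width 2, which upper-bounds the treewidth. The edges b–e–f–c–d–a–h–i–g–b form a cycle, so G is not a tree and its treewidth is at least 2. The upper and lower bounds meet at 2, so that is the treewidth.

Treewidth 2.
Bags: B1 = {b, e, f}  B2 = {b, c, f}  B3 = {b, c, d}  B4 = {a, b, d}  B5 = {a, b, h}  B6 = {b, h, i}  B7 = {b, g, i}
Tree: B1–B2, B2–B3, B3–B4, B4–B5, B5–B6, B6–B7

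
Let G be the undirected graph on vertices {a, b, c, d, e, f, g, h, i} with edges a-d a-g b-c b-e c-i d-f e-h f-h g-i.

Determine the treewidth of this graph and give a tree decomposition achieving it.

Each bag holds 3 vertices, so the decomposition has width 2, which upper-bounds the treewidth. The edges a–g–i–c–b–e–h–f–d–a form a cycle, so G is not a tree and its treewidth is at least 2. Therefore the treewidth is 2.

Treewidth 2.
One optimal decomposition is:
Bags: B1 = {a, g, i}  B2 = {a, c, i}  B3 = {a, b, c}  B4 = {a, b, e}  B5 = {a, e, h}  B6 = {a, f, h}  B7 = {a, d, f}
Tree: B1–B2, B2–B3, B3–B4, B4–B5, B5–B6, B6–B7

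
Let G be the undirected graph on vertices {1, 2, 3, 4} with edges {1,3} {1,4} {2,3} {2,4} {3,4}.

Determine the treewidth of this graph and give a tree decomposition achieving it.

Every bag has size at most 3, so the width is 3 − 1 = 2 and tw(G) ≤ 2. For the lower bound, the 3 vertices {1, 3, 4} are pairwise adjacent, and any tree decomposition puts a clique entirely inside one bag — forcing width ≥ 2. The upper and lower bounds meet at 2, so that is the treewidth.

Treewidth 2.
Bags: B1 = {2, 3, 4}  B2 = {1, 3, 4}
Tree: B1–B2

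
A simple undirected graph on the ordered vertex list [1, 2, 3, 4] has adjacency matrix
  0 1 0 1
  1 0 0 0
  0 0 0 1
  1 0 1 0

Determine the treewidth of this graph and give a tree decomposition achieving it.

Treewidth 1.
One optimal decomposition is:
Bags: B1 = {1, 4}  B2 = {1, 2}  B3 = {3, 4}
Tree: B1–B2, B1–B3

Every bag has size at most 2, so the width is 2 − 1 = 1 and tw(G) ≤ 1. Any graph with an edge has treewidth ≥ 1, and G has the edge 4–1. Hence tw(G) = 1 exactly.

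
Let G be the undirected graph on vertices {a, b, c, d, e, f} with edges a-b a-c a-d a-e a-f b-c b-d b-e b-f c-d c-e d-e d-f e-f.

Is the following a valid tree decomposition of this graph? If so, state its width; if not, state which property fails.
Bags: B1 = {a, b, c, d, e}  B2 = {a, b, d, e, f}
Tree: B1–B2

Vertex coverage: the bags together contain {a, b, c, d, e, f}, the full vertex set. Edge coverage: each edge of G has both endpoints in at least one bag. Running intersection: for every vertex, the bags containing it form a connected subtree. All three properties hold, so this is a valid tree decomposition of width max|bag| − 1 = 4, and hence tw(G) ≤ 4.

Yes; width 4.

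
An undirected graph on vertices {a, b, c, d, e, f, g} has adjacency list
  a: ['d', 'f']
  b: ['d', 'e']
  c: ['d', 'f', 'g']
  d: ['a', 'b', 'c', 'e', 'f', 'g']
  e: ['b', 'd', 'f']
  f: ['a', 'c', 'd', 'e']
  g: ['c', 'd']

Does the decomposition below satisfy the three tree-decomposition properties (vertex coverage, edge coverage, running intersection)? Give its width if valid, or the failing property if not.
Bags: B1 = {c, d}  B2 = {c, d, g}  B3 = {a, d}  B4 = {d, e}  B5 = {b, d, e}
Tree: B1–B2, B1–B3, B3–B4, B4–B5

A tree decomposition must satisfy three properties: every vertex lies in some bag; for every edge, both endpoints lie together in some bag; and for every vertex, the bags containing it form a connected subtree. Here vertex f appears in no bag, so the decomposition is invalid.

No — vertex f appears in no bag.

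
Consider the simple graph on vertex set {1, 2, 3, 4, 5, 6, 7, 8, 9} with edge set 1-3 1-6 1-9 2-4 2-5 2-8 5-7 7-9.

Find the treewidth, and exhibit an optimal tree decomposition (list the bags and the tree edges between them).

Treewidth 1.
One such decomposition:
Bags: B1 = {7, 9}  B2 = {1, 9}  B3 = {5, 7}  B4 = {2, 5}  B5 = {2, 4}  B6 = {1, 6}  B7 = {2, 8}  B8 = {1, 3}
Tree: B1–B2, B1–B3, B3–B4, B4–B5, B2–B6, B5–B7, B2–B8

The largest bag has 2 vertices, giving width 1; this decomposition certifies tw(G) ≤ 1. G has an edge, so its treewidth is at least 1. Hence tw(G) = 1 exactly.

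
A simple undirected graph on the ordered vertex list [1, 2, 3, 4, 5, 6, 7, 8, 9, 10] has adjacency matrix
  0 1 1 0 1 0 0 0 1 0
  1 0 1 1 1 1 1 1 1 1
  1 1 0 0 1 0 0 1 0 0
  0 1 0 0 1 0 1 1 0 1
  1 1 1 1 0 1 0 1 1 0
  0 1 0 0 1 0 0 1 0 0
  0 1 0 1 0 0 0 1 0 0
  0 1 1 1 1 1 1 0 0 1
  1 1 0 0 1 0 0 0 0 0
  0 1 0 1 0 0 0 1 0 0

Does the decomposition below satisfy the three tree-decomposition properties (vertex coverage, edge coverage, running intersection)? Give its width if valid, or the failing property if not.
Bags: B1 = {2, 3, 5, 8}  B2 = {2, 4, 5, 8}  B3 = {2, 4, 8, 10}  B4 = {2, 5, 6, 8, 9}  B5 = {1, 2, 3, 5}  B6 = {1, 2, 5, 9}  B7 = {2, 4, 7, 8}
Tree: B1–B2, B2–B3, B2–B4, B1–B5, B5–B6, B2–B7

A tree decomposition must satisfy three properties: every vertex lies in some bag; for every edge, both endpoints lie together in some bag; and for every vertex, the bags containing it form a connected subtree. Here bags containing vertex 9 are not connected in the tree, so the decomposition is invalid.

No — bags containing vertex 9 are not connected in the tree.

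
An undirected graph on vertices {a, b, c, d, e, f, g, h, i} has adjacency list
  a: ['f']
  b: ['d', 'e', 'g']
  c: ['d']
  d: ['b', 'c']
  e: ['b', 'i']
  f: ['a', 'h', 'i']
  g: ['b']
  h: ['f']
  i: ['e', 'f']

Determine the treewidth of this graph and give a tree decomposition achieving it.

Treewidth 1.
Bags: B1 = {b, e}  B2 = {e, i}  B3 = {f, i}  B4 = {a, f}  B5 = {b, d}  B6 = {f, h}  B7 = {b, g}  B8 = {c, d}
Tree: B1–B2, B2–B3, B3–B4, B1–B5, B3–B6, B5–B7, B5–B8

Every bag has size at most 2, so the width is 2 − 1 = 1 and tw(G) ≤ 1. G has an edge, so its treewidth is at least 1. Therefore the treewidth is 1.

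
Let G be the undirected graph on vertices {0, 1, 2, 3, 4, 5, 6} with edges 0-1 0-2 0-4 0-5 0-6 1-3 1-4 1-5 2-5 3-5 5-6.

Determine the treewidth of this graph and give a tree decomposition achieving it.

Treewidth 2.
One optimal decomposition is:
Bags: B1 = {0, 2, 5}  B2 = {0, 1, 5}  B3 = {0, 5, 6}  B4 = {1, 3, 5}  B5 = {0, 1, 4}
Tree: B1–B2, B2–B3, B2–B4, B2–B5

Each bag holds 3 vertices, so the decomposition has width 2, which upper-bounds the treewidth. Conversely, {0, 1, 4} is a clique of size 3, and the vertices of any clique must share a bag in every tree decomposition; so some bag has ≥ 3 vertices and tw(G) ≥ 2. The upper and lower bounds meet at 2, so that is the treewidth.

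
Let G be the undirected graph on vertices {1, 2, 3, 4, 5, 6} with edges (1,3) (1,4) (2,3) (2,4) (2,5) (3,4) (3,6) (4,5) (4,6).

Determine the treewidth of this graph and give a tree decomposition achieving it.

Each bag holds 3 vertices, so the decomposition has width 2, which upper-bounds the treewidth. Conversely, {1, 3, 4} is a clique of size 3, and the vertices of any clique must share a bag in every tree decomposition; so some bag has ≥ 3 vertices and tw(G) ≥ 2. The upper and lower bounds meet at 2, so that is the treewidth.

Treewidth 2.
One such decomposition:
Bags: B1 = {2, 3, 4}  B2 = {2, 4, 5}  B3 = {3, 4, 6}  B4 = {1, 3, 4}
Tree: B1–B2, B1–B3, B3–B4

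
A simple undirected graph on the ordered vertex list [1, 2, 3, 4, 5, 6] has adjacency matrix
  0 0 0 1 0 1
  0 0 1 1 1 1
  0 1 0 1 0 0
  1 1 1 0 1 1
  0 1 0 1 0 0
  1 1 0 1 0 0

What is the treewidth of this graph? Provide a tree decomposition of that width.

Treewidth 2.
One optimal decomposition is:
Bags: B1 = {2, 3, 4}  B2 = {2, 4, 5}  B3 = {2, 4, 6}  B4 = {1, 4, 6}
Tree: B1–B2, B1–B3, B3–B4

Every bag has size at most 3, so the width is 3 − 1 = 2 and tw(G) ≤ 2. Conversely, {1, 4, 6} is a clique of size 3, and the vertices of any clique must share a bag in every tree decomposition; so some bag has ≥ 3 vertices and tw(G) ≥ 2. Combining the bounds, tw(G) = 2.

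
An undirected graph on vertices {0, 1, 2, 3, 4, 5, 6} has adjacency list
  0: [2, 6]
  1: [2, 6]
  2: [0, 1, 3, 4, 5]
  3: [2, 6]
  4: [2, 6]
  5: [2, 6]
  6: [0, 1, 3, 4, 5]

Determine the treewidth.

A width-2 tree decomposition is:
Bags: B1 = {0, 2, 6}  B2 = {1, 2, 6}  B3 = {2, 3, 6}  B4 = {2, 4, 6}  B5 = {2, 5, 6}
Tree: B1–B2, B2–B3, B3–B4, B4–B5
The largest bag has 3 vertices, giving width 2; this decomposition certifies tw(G) ≤ 2. The edges 6–0–2–1–6 form a cycle, so G is not a tree and its treewidth is at least 2. Hence tw(G) = 2 exactly.

2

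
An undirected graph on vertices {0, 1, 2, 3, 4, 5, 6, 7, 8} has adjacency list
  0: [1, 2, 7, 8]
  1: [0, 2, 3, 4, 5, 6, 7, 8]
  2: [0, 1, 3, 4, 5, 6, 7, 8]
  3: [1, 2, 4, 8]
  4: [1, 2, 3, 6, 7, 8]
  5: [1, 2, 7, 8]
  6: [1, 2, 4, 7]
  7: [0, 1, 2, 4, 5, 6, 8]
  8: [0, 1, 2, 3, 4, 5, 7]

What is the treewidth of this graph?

A width-4 tree decomposition is:
Bags: B1 = {1, 2, 5, 7, 8}  B2 = {1, 2, 4, 7, 8}  B3 = {1, 2, 3, 4, 8}  B4 = {1, 2, 4, 6, 7}  B5 = {0, 1, 2, 7, 8}
Tree: B1–B2, B2–B3, B2–B4, B2–B5
Every bag has size at most 5, so the width is 5 − 1 = 4 and tw(G) ≤ 4. For the lower bound, the 5 vertices {1, 2, 3, 4, 8} are pairwise adjacent, and any tree decomposition puts a clique entirely inside one bag — forcing width ≥ 4. Combining the bounds, tw(G) = 4.

4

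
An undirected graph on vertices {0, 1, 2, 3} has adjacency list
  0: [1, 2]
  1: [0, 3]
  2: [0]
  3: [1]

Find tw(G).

A width-1 tree decomposition is:
Bags: B1 = {0, 2}  B2 = {0, 1}  B3 = {1, 3}
Tree: B1–B2, B2–B3
The largest bag has 2 vertices, giving width 1; this decomposition certifies tw(G) ≤ 1. Any graph with an edge has treewidth ≥ 1, and G has the edge 0–2. Therefore the treewidth is 1.

1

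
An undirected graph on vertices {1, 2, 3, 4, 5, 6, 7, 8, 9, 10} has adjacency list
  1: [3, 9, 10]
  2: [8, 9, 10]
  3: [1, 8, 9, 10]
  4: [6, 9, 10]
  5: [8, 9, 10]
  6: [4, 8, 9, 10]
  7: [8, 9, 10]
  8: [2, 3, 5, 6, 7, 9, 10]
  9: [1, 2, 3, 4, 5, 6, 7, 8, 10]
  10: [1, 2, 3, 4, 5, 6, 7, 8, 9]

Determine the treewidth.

3

A width-3 tree decomposition is:
Bags: B1 = {5, 8, 9, 10}  B2 = {7, 8, 9, 10}  B3 = {3, 8, 9, 10}  B4 = {1, 3, 9, 10}  B5 = {2, 8, 9, 10}  B6 = {6, 8, 9, 10}  B7 = {4, 6, 9, 10}
Tree: B1–B2, B1–B3, B3–B4, B2–B5, B2–B6, B6–B7
Each bag holds 4 vertices, so the decomposition has width 3, which upper-bounds the treewidth. Conversely, {2, 8, 9, 10} is a clique of size 4, and the vertices of any clique must share a bag in every tree decomposition; so some bag has ≥ 4 vertices and tw(G) ≥ 3. Hence tw(G) = 3 exactly.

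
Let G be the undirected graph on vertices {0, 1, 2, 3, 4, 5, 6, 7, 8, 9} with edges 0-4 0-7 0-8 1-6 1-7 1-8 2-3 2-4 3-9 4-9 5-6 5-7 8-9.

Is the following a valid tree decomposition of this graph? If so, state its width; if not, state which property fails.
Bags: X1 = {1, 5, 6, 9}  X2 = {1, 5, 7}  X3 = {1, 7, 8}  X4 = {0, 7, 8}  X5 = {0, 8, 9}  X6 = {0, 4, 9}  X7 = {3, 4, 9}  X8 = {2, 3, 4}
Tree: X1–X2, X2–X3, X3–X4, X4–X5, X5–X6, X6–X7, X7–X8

A tree decomposition must satisfy three properties: every vertex lies in some bag; for every edge, both endpoints lie together in some bag; and for every vertex, the bags containing it form a connected subtree. Here bags containing vertex 9 are not connected in the tree, so the decomposition is invalid.

No — bags containing vertex 9 are not connected in the tree.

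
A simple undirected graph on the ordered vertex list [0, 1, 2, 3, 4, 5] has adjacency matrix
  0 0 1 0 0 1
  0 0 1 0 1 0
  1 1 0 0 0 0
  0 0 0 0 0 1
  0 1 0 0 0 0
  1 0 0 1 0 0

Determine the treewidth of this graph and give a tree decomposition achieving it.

Each bag holds 2 vertices, so the decomposition has width 1, which upper-bounds the treewidth. G has an edge, so its treewidth is at least 1. Hence tw(G) = 1 exactly.

Treewidth 1.
Bags: B1 = {3, 5}  B2 = {0, 5}  B3 = {0, 2}  B4 = {1, 2}  B5 = {1, 4}
Tree: B1–B2, B2–B3, B3–B4, B4–B5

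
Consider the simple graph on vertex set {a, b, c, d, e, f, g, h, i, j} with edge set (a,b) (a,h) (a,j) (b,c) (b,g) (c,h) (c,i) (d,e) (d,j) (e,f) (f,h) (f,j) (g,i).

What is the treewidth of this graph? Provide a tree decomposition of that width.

Treewidth 2.
One optimal decomposition is:
Bags: B1 = {d, e, j}  B2 = {e, f, j}  B3 = {a, f, j}  B4 = {a, f, h}  B5 = {a, b, h}  B6 = {b, c, h}  B7 = {b, c, g}  B8 = {c, g, i}
Tree: B1–B2, B2–B3, B3–B4, B4–B5, B5–B6, B6–B7, B7–B8

Each bag holds 3 vertices, so the decomposition has width 2, which upper-bounds the treewidth. For the lower bound, G contains the cycle d–e–f–j–d, so G is not a forest; only forests have treewidth ≤ 1, hence tw(G) ≥ 2. The upper and lower bounds meet at 2, so that is the treewidth.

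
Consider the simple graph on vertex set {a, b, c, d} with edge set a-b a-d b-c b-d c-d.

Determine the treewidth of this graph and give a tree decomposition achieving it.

Each bag holds 3 vertices, so the decomposition has width 2, which upper-bounds the treewidth. On the other hand G contains the 3-clique {b, c, d}. A clique must lie in a single bag of any decomposition, so no decomposition can have width below 2. Therefore the treewidth is 2.

Treewidth 2.
One such decomposition:
Bags: B1 = {a, b, d}  B2 = {b, c, d}
Tree: B1–B2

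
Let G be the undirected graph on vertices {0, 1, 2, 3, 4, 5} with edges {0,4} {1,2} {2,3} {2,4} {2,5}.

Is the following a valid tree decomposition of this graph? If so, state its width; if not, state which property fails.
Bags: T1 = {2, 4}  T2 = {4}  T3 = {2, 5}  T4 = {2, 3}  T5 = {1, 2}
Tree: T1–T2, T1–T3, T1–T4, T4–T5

No — vertex 0 appears in no bag.

A tree decomposition must satisfy three properties: every vertex lies in some bag; for every edge, both endpoints lie together in some bag; and for every vertex, the bags containing it form a connected subtree. Here vertex 0 appears in no bag, so the decomposition is invalid.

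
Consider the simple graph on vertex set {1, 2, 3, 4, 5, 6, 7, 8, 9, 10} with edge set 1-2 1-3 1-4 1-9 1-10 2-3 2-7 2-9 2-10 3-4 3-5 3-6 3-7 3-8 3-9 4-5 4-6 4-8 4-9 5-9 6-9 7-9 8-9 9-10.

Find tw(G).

3

A width-3 tree decomposition is:
Bags: B1 = {1, 3, 4, 9}  B2 = {1, 2, 3, 9}  B3 = {1, 2, 9, 10}  B4 = {3, 4, 6, 9}  B5 = {2, 3, 7, 9}  B6 = {3, 4, 8, 9}  B7 = {3, 4, 5, 9}
Tree: B1–B2, B2–B3, B1–B4, B2–B5, B4–B6, B4–B7
Each bag holds 4 vertices, so the decomposition has width 3, which upper-bounds the treewidth. For the lower bound, the 4 vertices {1, 2, 9, 10} are pairwise adjacent, and any tree decomposition puts a clique entirely inside one bag — forcing width ≥ 3. The upper and lower bounds meet at 3, so that is the treewidth.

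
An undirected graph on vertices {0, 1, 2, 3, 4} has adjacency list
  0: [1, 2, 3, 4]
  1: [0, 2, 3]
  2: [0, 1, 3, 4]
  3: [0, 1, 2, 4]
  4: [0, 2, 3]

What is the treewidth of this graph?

3

A width-3 tree decomposition is:
Bags: B1 = {0, 1, 2, 3}  B2 = {0, 2, 3, 4}
Tree: B1–B2
Each bag holds 4 vertices, so the decomposition has width 3, which upper-bounds the treewidth. On the other hand G contains the 4-clique {0, 1, 2, 3}. A clique must lie in a single bag of any decomposition, so no decomposition can have width below 3. Combining the bounds, tw(G) = 3.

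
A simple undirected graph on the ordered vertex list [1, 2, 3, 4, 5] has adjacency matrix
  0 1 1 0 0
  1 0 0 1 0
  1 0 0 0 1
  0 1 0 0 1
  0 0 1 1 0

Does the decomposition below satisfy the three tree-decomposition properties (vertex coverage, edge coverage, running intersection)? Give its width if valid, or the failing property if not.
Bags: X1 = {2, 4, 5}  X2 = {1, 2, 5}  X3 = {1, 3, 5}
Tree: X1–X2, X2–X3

Every vertex of G appears in some bag (union = {1, 2, 3, 4, 5}); every edge is covered by a bag; and for each vertex v the set of bags containing v is connected in the bag tree. The decomposition is therefore valid. The largest bag has 3 vertices, so the width is 2.

Yes; width 2.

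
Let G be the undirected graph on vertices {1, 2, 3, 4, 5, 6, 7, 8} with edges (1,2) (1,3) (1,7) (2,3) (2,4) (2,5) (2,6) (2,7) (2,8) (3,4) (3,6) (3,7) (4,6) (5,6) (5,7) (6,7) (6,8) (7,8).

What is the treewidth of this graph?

3

A width-3 tree decomposition is:
Bags: B1 = {2, 3, 6, 7}  B2 = {2, 3, 4, 6}  B3 = {2, 5, 6, 7}  B4 = {2, 6, 7, 8}  B5 = {1, 2, 3, 7}
Tree: B1–B2, B1–B3, B1–B4, B1–B5
The largest bag has 4 vertices, giving width 3; this decomposition certifies tw(G) ≤ 3. On the other hand G contains the 4-clique {1, 2, 3, 7}. A clique must lie in a single bag of any decomposition, so no decomposition can have width below 3. Therefore the treewidth is 3.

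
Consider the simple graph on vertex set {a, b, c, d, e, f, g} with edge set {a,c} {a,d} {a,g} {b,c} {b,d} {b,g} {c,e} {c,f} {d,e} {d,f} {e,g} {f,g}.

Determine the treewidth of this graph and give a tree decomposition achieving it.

Every bag has size at most 4, so the width is 4 − 1 = 3 and tw(G) ≤ 3. For the lower bound: the 4 vertex sets {a,c}, {e,g}, {d}, {b} are disjoint, each induces a connected subgraph, and every pair is joined by at least one edge of G. Contracting each set to a single vertex therefore yields K_{4} as a minor, and since treewidth is minor-monotone, tw(G) ≥ tw(K_{4}) = 3. Therefore the treewidth is 3.

Treewidth 3.
One such decomposition:
Bags: B1 = {a, c, d, g}  B2 = {c, d, e, g}  B3 = {b, c, d, g}  B4 = {c, d, f, g}
Tree: B1–B2, B2–B3, B3–B4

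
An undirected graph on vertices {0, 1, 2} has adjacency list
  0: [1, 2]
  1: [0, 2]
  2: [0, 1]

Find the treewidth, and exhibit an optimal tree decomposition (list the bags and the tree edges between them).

Treewidth 2.
One optimal decomposition is:
Bags: B1 = {0, 1, 2}
Tree: (single bag)

With just one bag of size 3, the width is 3 − 1 = 2, so tw(G) ≤ 2. Conversely, {0, 1, 2} is a clique of size 3, and the vertices of any clique must share a bag in every tree decomposition; so some bag has ≥ 3 vertices and tw(G) ≥ 2. Combining the bounds, tw(G) = 2.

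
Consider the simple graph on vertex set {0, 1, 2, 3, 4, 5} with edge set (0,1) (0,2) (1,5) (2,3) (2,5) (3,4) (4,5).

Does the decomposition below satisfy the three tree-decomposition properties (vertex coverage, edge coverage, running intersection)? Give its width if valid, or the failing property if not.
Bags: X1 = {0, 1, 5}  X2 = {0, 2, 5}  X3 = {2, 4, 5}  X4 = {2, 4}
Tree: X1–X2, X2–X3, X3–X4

No — vertex 3 appears in no bag.

A tree decomposition must satisfy three properties: every vertex lies in some bag; for every edge, both endpoints lie together in some bag; and for every vertex, the bags containing it form a connected subtree. Here vertex 3 appears in no bag, so the decomposition is invalid.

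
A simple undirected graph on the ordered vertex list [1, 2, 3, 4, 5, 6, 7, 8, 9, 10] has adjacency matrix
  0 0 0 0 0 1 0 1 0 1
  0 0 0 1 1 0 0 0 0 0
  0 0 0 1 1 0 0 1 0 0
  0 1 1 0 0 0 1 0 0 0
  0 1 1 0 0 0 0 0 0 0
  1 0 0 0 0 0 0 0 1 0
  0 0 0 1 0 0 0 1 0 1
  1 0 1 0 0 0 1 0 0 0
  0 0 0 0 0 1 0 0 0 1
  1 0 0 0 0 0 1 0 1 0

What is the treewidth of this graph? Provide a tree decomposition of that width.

Treewidth 2.
Bags: B1 = {6, 9, 10}  B2 = {1, 6, 10}  B3 = {1, 7, 10}  B4 = {1, 7, 8}  B5 = {4, 7, 8}  B6 = {3, 4, 8}  B7 = {2, 3, 4}  B8 = {2, 3, 5}
Tree: B1–B2, B2–B3, B3–B4, B4–B5, B5–B6, B6–B7, B7–B8

Every bag has size at most 3, so the width is 3 − 1 = 2 and tw(G) ≤ 2. The edges 9–6–1–10–9 form a cycle, so G is not a tree and its treewidth is at least 2. Therefore the treewidth is 2.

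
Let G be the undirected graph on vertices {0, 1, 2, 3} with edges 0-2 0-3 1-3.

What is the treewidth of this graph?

A width-1 tree decomposition is:
Bags: B1 = {0, 3}  B2 = {1, 3}  B3 = {0, 2}
Tree: B1–B2, B1–B3
Every bag has size at most 2, so the width is 2 − 1 = 1 and tw(G) ≤ 1. Since G has at least one edge (e.g. 0–3), it is not an edgeless graph, so tw(G) ≥ 1. Therefore the treewidth is 1.

1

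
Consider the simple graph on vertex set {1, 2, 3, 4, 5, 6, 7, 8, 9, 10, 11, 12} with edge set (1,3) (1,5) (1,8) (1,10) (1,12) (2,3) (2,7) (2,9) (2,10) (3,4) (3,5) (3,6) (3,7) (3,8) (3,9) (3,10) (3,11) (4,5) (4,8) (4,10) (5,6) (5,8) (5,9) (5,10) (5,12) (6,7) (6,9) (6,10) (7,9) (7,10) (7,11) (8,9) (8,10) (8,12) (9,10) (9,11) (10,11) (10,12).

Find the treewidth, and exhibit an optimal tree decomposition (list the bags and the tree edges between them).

Every bag has size at most 5, so the width is 5 − 1 = 4 and tw(G) ≤ 4. On the other hand G contains the 5-clique {1, 3, 5, 8, 10}. A clique must lie in a single bag of any decomposition, so no decomposition can have width below 4. Combining the bounds, tw(G) = 4.

Treewidth 4.
Bags: B1 = {3, 5, 6, 9, 10}  B2 = {3, 5, 8, 9, 10}  B3 = {3, 4, 5, 8, 10}  B4 = {1, 3, 5, 8, 10}  B5 = {3, 6, 7, 9, 10}  B6 = {1, 5, 8, 10, 12}  B7 = {2, 3, 7, 9, 10}  B8 = {3, 7, 9, 10, 11}
Tree: B1–B2, B2–B3, B3–B4, B1–B5, B4–B6, B5–B7, B7–B8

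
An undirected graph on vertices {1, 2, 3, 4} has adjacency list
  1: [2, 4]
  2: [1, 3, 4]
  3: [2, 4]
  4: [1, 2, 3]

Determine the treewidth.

2

A width-2 tree decomposition is:
Bags: B1 = {1, 2, 4}  B2 = {2, 3, 4}
Tree: B1–B2
Each bag holds 3 vertices, so the decomposition has width 2, which upper-bounds the treewidth. Conversely, {1, 2, 4} is a clique of size 3, and the vertices of any clique must share a bag in every tree decomposition; so some bag has ≥ 3 vertices and tw(G) ≥ 2. Combining the bounds, tw(G) = 2.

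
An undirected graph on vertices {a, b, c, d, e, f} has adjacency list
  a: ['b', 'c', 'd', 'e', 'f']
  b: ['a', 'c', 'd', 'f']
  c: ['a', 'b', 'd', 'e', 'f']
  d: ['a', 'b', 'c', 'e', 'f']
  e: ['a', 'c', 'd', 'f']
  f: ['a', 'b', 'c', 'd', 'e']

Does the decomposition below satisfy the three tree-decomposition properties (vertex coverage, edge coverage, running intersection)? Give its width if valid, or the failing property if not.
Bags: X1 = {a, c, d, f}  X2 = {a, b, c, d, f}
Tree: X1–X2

A tree decomposition must satisfy three properties: every vertex lies in some bag; for every edge, both endpoints lie together in some bag; and for every vertex, the bags containing it form a connected subtree. Here vertex e appears in no bag, so the decomposition is invalid.

No — vertex e appears in no bag.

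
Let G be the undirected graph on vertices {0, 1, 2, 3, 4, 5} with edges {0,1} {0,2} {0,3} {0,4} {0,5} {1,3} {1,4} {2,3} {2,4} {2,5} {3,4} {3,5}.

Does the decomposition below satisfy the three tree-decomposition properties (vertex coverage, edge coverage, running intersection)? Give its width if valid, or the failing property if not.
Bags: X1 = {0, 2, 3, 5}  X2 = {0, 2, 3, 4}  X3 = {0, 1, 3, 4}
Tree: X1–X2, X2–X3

Yes; width 3.

Checking the three conditions: (i) the bags cover all of {0, 1, 2, 3, 4, 5}; (ii) for each edge, some bag contains both endpoints; (iii) the bags containing any fixed vertex form a subtree. All hold, so the decomposition is valid with width 4 − 1 = 3.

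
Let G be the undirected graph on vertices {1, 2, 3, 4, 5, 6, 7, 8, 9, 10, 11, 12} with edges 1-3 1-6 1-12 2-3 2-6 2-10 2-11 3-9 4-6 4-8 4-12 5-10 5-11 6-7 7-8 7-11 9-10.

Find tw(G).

A width-3 tree decomposition is:
Bags: B1 = {1, 4, 8, 12}  B2 = {1, 4, 6, 8}  B3 = {1, 6, 7, 8}  B4 = {1, 3, 6, 7}  B5 = {2, 3, 6, 7}  B6 = {2, 3, 7, 11}  B7 = {2, 3, 9, 11}  B8 = {2, 9, 10, 11}  B9 = {5, 9, 10, 11}
Tree: B1–B2, B2–B3, B3–B4, B4–B5, B5–B6, B6–B7, B7–B8, B8–B9
Each bag holds 4 vertices, so the decomposition has width 3, which upper-bounds the treewidth. For the lower bound: the 4 vertex sets {4,8,12}, {1}, {6}, {2,3,7,11} are disjoint, each induces a connected subgraph, and every pair is joined by at least one edge of G. Contracting each set to a single vertex therefore yields K_{4} as a minor, and since treewidth is minor-monotone, tw(G) ≥ tw(K_{4}) = 3. The upper and lower bounds meet at 3, so that is the treewidth.

3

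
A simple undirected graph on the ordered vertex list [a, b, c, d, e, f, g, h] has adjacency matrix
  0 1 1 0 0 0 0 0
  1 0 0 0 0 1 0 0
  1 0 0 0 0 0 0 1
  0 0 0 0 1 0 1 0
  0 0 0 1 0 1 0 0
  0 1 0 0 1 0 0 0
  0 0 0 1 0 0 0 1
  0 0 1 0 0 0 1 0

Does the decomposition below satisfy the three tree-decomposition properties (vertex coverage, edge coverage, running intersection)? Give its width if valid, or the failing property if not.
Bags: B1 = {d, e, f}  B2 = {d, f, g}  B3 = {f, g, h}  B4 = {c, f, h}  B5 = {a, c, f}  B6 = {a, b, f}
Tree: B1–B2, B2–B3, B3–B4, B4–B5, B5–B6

Every vertex of G appears in some bag (union = {a, b, c, d, e, f, g, h}); every edge is covered by a bag; and for each vertex v the set of bags containing v is connected in the bag tree. The decomposition is therefore valid. The largest bag has 3 vertices, so the width is 2.

Yes; width 2.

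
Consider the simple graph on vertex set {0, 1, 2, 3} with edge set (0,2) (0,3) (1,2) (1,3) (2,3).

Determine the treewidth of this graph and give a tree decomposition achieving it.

Treewidth 2.
One optimal decomposition is:
Bags: B1 = {0, 2, 3}  B2 = {1, 2, 3}
Tree: B1–B2

Each bag holds 3 vertices, so the decomposition has width 2, which upper-bounds the treewidth. On the other hand G contains the 3-clique {0, 2, 3}. A clique must lie in a single bag of any decomposition, so no decomposition can have width below 2. Hence tw(G) = 2 exactly.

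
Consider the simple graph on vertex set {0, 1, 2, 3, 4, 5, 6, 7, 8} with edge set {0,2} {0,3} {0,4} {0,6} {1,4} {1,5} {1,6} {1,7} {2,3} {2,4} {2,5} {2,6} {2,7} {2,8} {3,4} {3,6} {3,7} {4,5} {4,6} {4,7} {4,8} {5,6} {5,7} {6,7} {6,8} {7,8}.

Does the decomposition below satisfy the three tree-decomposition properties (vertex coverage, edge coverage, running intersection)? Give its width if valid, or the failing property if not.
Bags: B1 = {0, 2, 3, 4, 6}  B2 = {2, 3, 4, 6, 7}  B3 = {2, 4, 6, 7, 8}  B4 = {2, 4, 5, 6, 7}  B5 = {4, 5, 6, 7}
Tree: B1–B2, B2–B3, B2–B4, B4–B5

No — vertex 1 appears in no bag.

A tree decomposition must satisfy three properties: every vertex lies in some bag; for every edge, both endpoints lie together in some bag; and for every vertex, the bags containing it form a connected subtree. Here vertex 1 appears in no bag, so the decomposition is invalid.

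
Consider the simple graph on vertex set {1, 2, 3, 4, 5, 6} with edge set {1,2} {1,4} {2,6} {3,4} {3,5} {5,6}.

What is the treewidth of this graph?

A width-2 tree decomposition is:
Bags: B1 = {3, 4, 5}  B2 = {4, 5, 6}  B3 = {2, 4, 6}  B4 = {1, 2, 4}
Tree: B1–B2, B2–B3, B3–B4
Every bag has size at most 3, so the width is 3 − 1 = 2 and tw(G) ≤ 2. Since 4–3–5–6–2–1–4 is a cycle in G, G is not acyclic. Forests are exactly the graphs of treewidth ≤ 1, so tw(G) ≥ 2. Therefore the treewidth is 2.

2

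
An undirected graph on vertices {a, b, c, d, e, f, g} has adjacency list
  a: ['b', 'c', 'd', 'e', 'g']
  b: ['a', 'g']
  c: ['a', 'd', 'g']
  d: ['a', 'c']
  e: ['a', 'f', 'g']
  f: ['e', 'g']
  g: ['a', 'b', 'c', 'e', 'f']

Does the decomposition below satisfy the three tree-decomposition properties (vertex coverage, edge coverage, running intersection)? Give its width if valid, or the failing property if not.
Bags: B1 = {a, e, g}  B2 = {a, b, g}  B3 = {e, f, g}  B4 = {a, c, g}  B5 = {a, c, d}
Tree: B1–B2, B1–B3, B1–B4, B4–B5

Yes; width 2.

Every vertex of G appears in some bag (union = {a, b, c, d, e, f, g}); every edge is covered by a bag; and for each vertex v the set of bags containing v is connected in the bag tree. The decomposition is therefore valid. The largest bag has 3 vertices, so the width is 2.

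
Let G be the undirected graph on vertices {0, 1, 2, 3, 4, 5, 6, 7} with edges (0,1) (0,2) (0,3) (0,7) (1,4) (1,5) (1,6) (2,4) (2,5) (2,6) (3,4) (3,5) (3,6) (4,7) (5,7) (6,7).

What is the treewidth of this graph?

A width-4 tree decomposition is:
Bags: B1 = {0, 1, 2, 3, 7}  B2 = {1, 2, 3, 6, 7}  B3 = {1, 2, 3, 4, 7}  B4 = {1, 2, 3, 5, 7}
Tree: B1–B2, B2–B3, B3–B4
The largest bag has 5 vertices, giving width 4; this decomposition certifies tw(G) ≤ 4. For the lower bound: the 5 vertex sets {0,3}, {1,6}, {2,4}, {7}, {5} are disjoint, each induces a connected subgraph, and every pair is joined by at least one edge of G. Contracting each set to a single vertex therefore yields K_{5} as a minor, and since treewidth is minor-monotone, tw(G) ≥ tw(K_{5}) = 4. Therefore the treewidth is 4.

4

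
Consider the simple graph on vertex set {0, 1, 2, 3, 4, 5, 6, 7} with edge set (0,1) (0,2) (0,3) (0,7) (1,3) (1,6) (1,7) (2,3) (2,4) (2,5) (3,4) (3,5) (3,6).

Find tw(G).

2

A width-2 tree decomposition is:
Bags: B1 = {0, 1, 7}  B2 = {0, 1, 3}  B3 = {0, 2, 3}  B4 = {2, 3, 5}  B5 = {1, 3, 6}  B6 = {2, 3, 4}
Tree: B1–B2, B2–B3, B3–B4, B2–B5, B3–B6
The largest bag has 3 vertices, giving width 2; this decomposition certifies tw(G) ≤ 2. Conversely, {0, 1, 3} is a clique of size 3, and the vertices of any clique must share a bag in every tree decomposition; so some bag has ≥ 3 vertices and tw(G) ≥ 2. Therefore the treewidth is 2.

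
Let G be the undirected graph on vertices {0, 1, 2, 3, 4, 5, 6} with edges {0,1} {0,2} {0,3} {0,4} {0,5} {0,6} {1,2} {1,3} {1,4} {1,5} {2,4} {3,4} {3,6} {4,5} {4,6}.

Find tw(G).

3

A width-3 tree decomposition is:
Bags: B1 = {0, 3, 4, 6}  B2 = {0, 1, 3, 4}  B3 = {0, 1, 2, 4}  B4 = {0, 1, 4, 5}
Tree: B1–B2, B2–B3, B3–B4
The largest bag has 4 vertices, giving width 3; this decomposition certifies tw(G) ≤ 3. On the other hand G contains the 4-clique {0, 1, 2, 4}. A clique must lie in a single bag of any decomposition, so no decomposition can have width below 3. Hence tw(G) = 3 exactly.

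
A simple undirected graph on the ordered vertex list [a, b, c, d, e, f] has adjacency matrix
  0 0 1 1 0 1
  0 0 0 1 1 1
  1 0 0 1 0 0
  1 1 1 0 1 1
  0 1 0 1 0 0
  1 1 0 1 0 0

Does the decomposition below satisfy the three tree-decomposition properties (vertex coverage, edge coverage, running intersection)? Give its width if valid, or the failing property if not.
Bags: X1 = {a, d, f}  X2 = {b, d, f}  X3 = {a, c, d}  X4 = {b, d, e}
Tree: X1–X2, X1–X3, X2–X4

Yes; width 2.

Every vertex of G appears in some bag (union = {a, b, c, d, e, f}); every edge is covered by a bag; and for each vertex v the set of bags containing v is connected in the bag tree. The decomposition is therefore valid. The largest bag has 3 vertices, so the width is 2.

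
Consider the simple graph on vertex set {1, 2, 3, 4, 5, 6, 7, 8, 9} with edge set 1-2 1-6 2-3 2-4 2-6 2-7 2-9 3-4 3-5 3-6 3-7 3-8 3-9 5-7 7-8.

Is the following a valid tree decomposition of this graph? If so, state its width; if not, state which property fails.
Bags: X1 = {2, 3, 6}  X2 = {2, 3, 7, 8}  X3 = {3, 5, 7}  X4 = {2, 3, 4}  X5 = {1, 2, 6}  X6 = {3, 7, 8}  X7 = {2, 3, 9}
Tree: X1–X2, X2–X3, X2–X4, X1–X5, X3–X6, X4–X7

A tree decomposition must satisfy three properties: every vertex lies in some bag; for every edge, both endpoints lie together in some bag; and for every vertex, the bags containing it form a connected subtree. Here bags containing vertex 8 are not connected in the tree, so the decomposition is invalid.

No — bags containing vertex 8 are not connected in the tree.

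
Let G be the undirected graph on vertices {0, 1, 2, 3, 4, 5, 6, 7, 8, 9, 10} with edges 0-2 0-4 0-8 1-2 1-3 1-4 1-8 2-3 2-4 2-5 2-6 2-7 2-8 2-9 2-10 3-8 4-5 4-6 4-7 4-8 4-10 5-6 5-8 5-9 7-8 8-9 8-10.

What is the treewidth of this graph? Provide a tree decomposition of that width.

Each bag holds 4 vertices, so the decomposition has width 3, which upper-bounds the treewidth. For the lower bound, the 4 vertices {2, 5, 8, 9} are pairwise adjacent, and any tree decomposition puts a clique entirely inside one bag — forcing width ≥ 3. Combining the bounds, tw(G) = 3.

Treewidth 3.
One such decomposition:
Bags: B1 = {2, 4, 8, 10}  B2 = {2, 4, 7, 8}  B3 = {0, 2, 4, 8}  B4 = {2, 4, 5, 8}  B5 = {1, 2, 4, 8}  B6 = {2, 4, 5, 6}  B7 = {2, 5, 8, 9}  B8 = {1, 2, 3, 8}
Tree: B1–B2, B1–B3, B2–B4, B2–B5, B4–B6, B4–B7, B5–B8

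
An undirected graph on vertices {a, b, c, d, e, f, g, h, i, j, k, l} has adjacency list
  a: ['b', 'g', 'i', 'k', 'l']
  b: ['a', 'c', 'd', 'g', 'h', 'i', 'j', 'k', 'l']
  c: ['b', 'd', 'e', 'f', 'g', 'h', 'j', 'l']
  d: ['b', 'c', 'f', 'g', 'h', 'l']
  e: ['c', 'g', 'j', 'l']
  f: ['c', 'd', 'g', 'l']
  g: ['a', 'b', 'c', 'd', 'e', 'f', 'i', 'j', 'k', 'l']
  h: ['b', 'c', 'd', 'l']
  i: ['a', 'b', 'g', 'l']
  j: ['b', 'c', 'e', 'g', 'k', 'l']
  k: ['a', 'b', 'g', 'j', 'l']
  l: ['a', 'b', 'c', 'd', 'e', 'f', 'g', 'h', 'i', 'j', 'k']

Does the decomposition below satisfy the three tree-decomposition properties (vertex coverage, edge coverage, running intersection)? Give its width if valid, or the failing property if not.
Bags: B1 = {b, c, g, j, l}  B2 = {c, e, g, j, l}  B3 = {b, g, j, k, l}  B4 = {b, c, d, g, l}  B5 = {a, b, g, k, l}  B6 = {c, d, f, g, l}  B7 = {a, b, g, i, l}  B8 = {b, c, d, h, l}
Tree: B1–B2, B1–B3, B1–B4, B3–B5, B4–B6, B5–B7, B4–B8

Yes; width 4.

Checking the three conditions: (i) the bags cover all of {a, b, c, d, e, f, g, h, i, j, k, l}; (ii) for each edge, some bag contains both endpoints; (iii) the bags containing any fixed vertex form a subtree. All hold, so the decomposition is valid with width 5 − 1 = 4.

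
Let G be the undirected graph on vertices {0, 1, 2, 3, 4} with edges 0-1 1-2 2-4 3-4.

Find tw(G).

1

A width-1 tree decomposition is:
Bags: B1 = {0, 1}  B2 = {1, 2}  B3 = {2, 4}  B4 = {3, 4}
Tree: B1–B2, B2–B3, B3–B4
Each bag holds 2 vertices, so the decomposition has width 1, which upper-bounds the treewidth. Since G has at least one edge (e.g. 0–1), it is not an edgeless graph, so tw(G) ≥ 1. Therefore the treewidth is 1.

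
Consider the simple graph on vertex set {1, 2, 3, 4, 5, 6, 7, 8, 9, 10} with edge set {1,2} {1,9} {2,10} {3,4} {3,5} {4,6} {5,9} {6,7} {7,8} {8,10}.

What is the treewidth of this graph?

2

A width-2 tree decomposition is:
Bags: B1 = {3, 4, 6}  B2 = {3, 5, 6}  B3 = {5, 6, 9}  B4 = {1, 6, 9}  B5 = {1, 2, 6}  B6 = {2, 6, 10}  B7 = {6, 8, 10}  B8 = {6, 7, 8}
Tree: B1–B2, B2–B3, B3–B4, B4–B5, B5–B6, B6–B7, B7–B8
The largest bag has 3 vertices, giving width 2; this decomposition certifies tw(G) ≤ 2. The edges 6–4–3–5–9–1–2–10–8–7–6 form a cycle, so G is not a tree and its treewidth is at least 2. The upper and lower bounds meet at 2, so that is the treewidth.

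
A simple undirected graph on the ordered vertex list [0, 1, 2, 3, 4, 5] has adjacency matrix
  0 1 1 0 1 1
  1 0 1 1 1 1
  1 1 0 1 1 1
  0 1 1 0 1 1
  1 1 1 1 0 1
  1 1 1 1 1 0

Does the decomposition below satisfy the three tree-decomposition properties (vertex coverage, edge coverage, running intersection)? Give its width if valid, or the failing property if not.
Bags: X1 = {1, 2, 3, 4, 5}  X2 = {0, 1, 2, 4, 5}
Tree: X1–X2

Yes; width 4.

Checking the three conditions: (i) the bags cover all of {0, 1, 2, 3, 4, 5}; (ii) for each edge, some bag contains both endpoints; (iii) the bags containing any fixed vertex form a subtree. All hold, so the decomposition is valid with width 5 − 1 = 4.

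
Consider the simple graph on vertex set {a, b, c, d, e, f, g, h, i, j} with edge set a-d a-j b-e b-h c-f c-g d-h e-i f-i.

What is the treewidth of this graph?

A width-1 tree decomposition is:
Bags: B1 = {c, g}  B2 = {c, f}  B3 = {f, i}  B4 = {e, i}  B5 = {b, e}  B6 = {b, h}  B7 = {d, h}  B8 = {a, d}  B9 = {a, j}
Tree: B1–B2, B2–B3, B3–B4, B4–B5, B5–B6, B6–B7, B7–B8, B8–B9
Each bag holds 2 vertices, so the decomposition has width 1, which upper-bounds the treewidth. Any graph with an edge has treewidth ≥ 1, and G has the edge g–c. The upper and lower bounds meet at 1, so that is the treewidth.

1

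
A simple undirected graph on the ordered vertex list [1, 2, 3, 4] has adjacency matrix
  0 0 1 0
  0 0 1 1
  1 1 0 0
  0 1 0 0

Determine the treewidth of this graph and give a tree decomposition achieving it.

Treewidth 1.
One such decomposition:
Bags: B1 = {2, 4}  B2 = {2, 3}  B3 = {1, 3}
Tree: B1–B2, B2–B3

Every bag has size at most 2, so the width is 2 − 1 = 1 and tw(G) ≤ 1. Any graph with an edge has treewidth ≥ 1, and G has the edge 4–2. Therefore the treewidth is 1.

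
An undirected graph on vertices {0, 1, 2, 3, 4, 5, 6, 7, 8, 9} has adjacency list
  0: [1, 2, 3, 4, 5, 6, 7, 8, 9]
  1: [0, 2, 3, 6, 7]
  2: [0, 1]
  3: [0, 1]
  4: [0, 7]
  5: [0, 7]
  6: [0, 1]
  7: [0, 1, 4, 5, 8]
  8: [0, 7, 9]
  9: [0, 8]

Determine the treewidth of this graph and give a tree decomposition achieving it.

Every bag has size at most 3, so the width is 3 − 1 = 2 and tw(G) ≤ 2. On the other hand G contains the 3-clique {0, 1, 2}. A clique must lie in a single bag of any decomposition, so no decomposition can have width below 2. Therefore the treewidth is 2.

Treewidth 2.
One such decomposition:
Bags: B1 = {0, 7, 8}  B2 = {0, 1, 7}  B3 = {0, 4, 7}  B4 = {0, 1, 2}  B5 = {0, 1, 6}  B6 = {0, 5, 7}  B7 = {0, 1, 3}  B8 = {0, 8, 9}
Tree: B1–B2, B1–B3, B2–B4, B4–B5, B2–B6, B2–B7, B1–B8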